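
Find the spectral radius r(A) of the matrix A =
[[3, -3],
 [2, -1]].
r(A) = sqrt(3) ≈ 1.7321

The eigenvalues of A are the roots of its characteristic polynomial. With M = A (coefficients from the trace and determinant):
  p(λ) = det(λ I - M) = λ^2 - 2λ + 3.
For λ^2 - 2λ + 3 the discriminant is -8. It is negative, so the roots are the complex-conjugate pair λ = 1 ± (sqrt(8)/2) i ≈ 1 ± 1.4142i. For a conjugate pair the product of the roots equals the constant term, so |λ|^2 = 3 and |λ| = sqrt(3) ≈ 1.7321.
Thus the eigenvalues (to 4 decimals) are 1 ± 1.4142i (modulus 1.7321). The spectral radius is the largest modulus: r(A) = sqrt(3) ≈ 1.7321. (Cross-check: r(A) ≤ ||A||_2 ≈ 4.7541; equality holds whenever A is normal, though it can also hold for some non-normal A.)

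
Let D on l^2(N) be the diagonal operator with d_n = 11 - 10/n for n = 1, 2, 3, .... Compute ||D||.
||D|| = 11

For a diagonal operator on l^2 with entries d_n, ||D|| = sup_n |d_n|. Here d_1 = 1, d_2 = 6, ..., and d_n = 11 - 10/n increases monotonically toward 11. All terms lie in [1, 11), so |d_n| = d_n and the supremum is the limit 11, which is not attained by any individual d_n. Hence ||D|| = 11.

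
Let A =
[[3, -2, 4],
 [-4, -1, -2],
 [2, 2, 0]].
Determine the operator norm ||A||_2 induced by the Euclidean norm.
||A||_2 ≈ 6.7183 (= sqrt(largest eigenvalue of A^T A))

||A||_2 = sigma_max(A) = sqrt(lambda_max(A^T A)). Form the symmetric matrix M = A^T A =
[[29, 2, 20],
 [2, 9, -6],
 [20, -6, 20]].
Its characteristic polynomial (trace, sum of principal 2x2 minors, determinant of M give the coefficients) is
  p(λ) = det(λ I - M) = λ^3 - 58λ^2 + 581λ - 16.
No integer candidate from the rational root theorem (±divisors of 16) is a root, so the roots are irrational. The cubic discriminant is Δ = 348274384 > 0, so there are three distinct real roots. p(0) = -16 and p(1) = 508 have opposite signs, so a root lies in (0, 1); Newton's method refines it to λ ≈ 0.0276. p(12) = 332 and p(13) = -68 have opposite signs, so a root lies in (12, 13); Newton's method refines it to λ ≈ 12.8369. p(45) = -196 and p(46) = 1318 have opposite signs, so a root lies in (45, 46); Newton's method refines it to λ ≈ 45.1355. Check (Vieta): the three roots sum to 58, matching tr M = 58.
So the eigenvalues of A^T A are ≈ 0.0276, 12.8369, 45.1355 (all ≥ 0, as they must be for A^T A). The largest is λ_max ≈ 45.1355, hence ||A||_2 = sqrt(λ_max) ≈ 6.7183.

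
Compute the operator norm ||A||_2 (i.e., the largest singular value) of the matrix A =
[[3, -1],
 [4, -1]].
||A||_2 = sqrt((27 + sqrt(725))/2) ≈ 5.1926 (= sqrt(largest eigenvalue of A^T A))

||A||_2 = sigma_max(A) = sqrt(lambda_max(A^T A)). Form the symmetric matrix M = A^T A =
[[25, -7],
 [-7, 2]].
Its characteristic polynomial (trace, determinant of M give the coefficients) is
  p(λ) = det(λ I - M) = λ^2 - 27λ + 1.
For λ^2 - 27λ + 1 the discriminant is 725. It is nonnegative but not a perfect square, so the roots are real and irrational: λ = (27 ± sqrt(725))/2 ≈ 26.9629, 0.0371.
So the eigenvalues of A^T A are ≈ 0.0371, 26.9629 (all ≥ 0, as they must be for A^T A). The largest is λ_max = (27 + sqrt(725))/2 ≈ 26.9629, hence ||A||_2 = sqrt(λ_max) = sqrt((27 + sqrt(725))/2) ≈ 5.1926.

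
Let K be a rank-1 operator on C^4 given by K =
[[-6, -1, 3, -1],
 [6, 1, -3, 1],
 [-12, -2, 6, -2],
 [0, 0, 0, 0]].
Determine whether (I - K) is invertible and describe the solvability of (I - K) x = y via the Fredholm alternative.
(I - K) is singular (det(I - K) = 0, i.e. 1 ∈ sigma(K)). (I - K) x = y is solvable iff y ⊥ ker((I - K)^*) = span{(-6, -1, 3, -1)}, i.e. iff -6y_1 - y_2 + 3y_3 - y_4 = 0. When solvable, the solutions are x = y + c·(1, -1, 2, 0), c arbitrary (ker(I - K) = span{(1, -1, 2, 0)}, dimension 1).

K has rank 1, so it is an outer product K = u v^T: every row of K is a multiple of one row vector. Reading off the entries, u = (1, -1, 2, 0) and v = (-6, -1, 3, -1) (row i of K equals u_i·v^T). A rank-one matrix u v^T satisfies K u = u (v·u) and kills the (3)-dimensional subspace v^⊥, so its characteristic polynomial is lambda^3 (lambda - v·u) with v·u = tr K = 1. Hence the eigenvalues of I - K are 1 (multiplicity 3) and 1 - (1) = 0, so det(I - K) = 0. (Direct check: I - K =
[[7, 1, -3, 1],
 [-6, 0, 3, -1],
 [12, 2, -5, 2],
 [0, 0, 0, 1]]
has determinant 0.) So 1 is an eigenvalue of K and (I - K) is not invertible. The finite-dimensional Fredholm alternative says: either (I - K) is invertible, or ker(I - K) ≠ {0} and then range(I - K) = ker((I - K)^*)^⊥, with dim ker(I - K) = dim ker((I - K)^*). We are in the second case, so we need both kernels. Kernel of I - K: (I - K) u = u - u (v·u) = u - u = 0, so ker(I - K) = span{u} = span{(1, -1, 2, 0)} (it is exactly 1-dimensional because rank(I - K) = 3). Kernel of the adjoint: K is real, so (I - K)^* = I - K^T = I - v u^T, and (I - v u^T) v = v - v (u·v) = 0; hence ker((I - K)^*) = span{v} = span{(-6, -1, 3, -1)}. Therefore (I - K) x = y is solvable iff <y, v> = 0, i.e. iff -6y_1 - y_2 + 3y_3 - y_4 = 0. When this holds, K y = u (v·y) = 0, so (I - K) y = y and x = y is a particular solution; the full solution set is the line x = y + c·u = y + c·(1, -1, 2, 0), c ∈ C.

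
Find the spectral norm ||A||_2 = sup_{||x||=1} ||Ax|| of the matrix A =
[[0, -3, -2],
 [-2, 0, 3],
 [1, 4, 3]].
||A||_2 ≈ 6.4487 (= sqrt(largest eigenvalue of A^T A))

||A||_2 = sigma_max(A) = sqrt(lambda_max(A^T A)). Form the symmetric matrix M = A^T A =
[[5, 4, -3],
 [4, 25, 18],
 [-3, 18, 22]].
Its characteristic polynomial (trace, sum of principal 2x2 minors, determinant of M give the coefficients) is
  p(λ) = det(λ I - M) = λ^3 - 52λ^2 + 436λ - 121.
No integer candidate from the rational root theorem (±divisors of 121) is a root, so the roots are irrational. The cubic discriminant is Δ = 163422197 > 0, so there are three distinct real roots. p(0) = -121 and p(1) = 264 have opposite signs, so a root lies in (0, 1); Newton's method refines it to λ ≈ 0.2873. p(10) = 39 and p(11) = -286 have opposite signs, so a root lies in (10, 11); Newton's method refines it to λ ≈ 10.1271. p(41) = -736 and p(42) = 551 have opposite signs, so a root lies in (41, 42); Newton's method refines it to λ ≈ 41.5856. Check (Vieta): the three roots sum to 52, matching tr M = 52.
So the eigenvalues of A^T A are ≈ 0.2873, 10.1271, 41.5856 (all ≥ 0, as they must be for A^T A). The largest is λ_max ≈ 41.5856, hence ||A||_2 = sqrt(λ_max) ≈ 6.4487.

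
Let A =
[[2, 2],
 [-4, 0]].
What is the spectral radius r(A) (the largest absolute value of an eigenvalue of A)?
r(A) = sqrt(8) ≈ 2.8284

The eigenvalues of A are the roots of its characteristic polynomial. With M = A (coefficients from the trace and determinant):
  p(λ) = det(λ I - M) = λ^2 - 2λ + 8.
For λ^2 - 2λ + 8 the discriminant is -28. It is negative, so the roots are the complex-conjugate pair λ = 1 ± (sqrt(28)/2) i ≈ 1 ± 2.6458i. For a conjugate pair the product of the roots equals the constant term, so |λ|^2 = 8 and |λ| = sqrt(8) ≈ 2.8284.
Thus the eigenvalues (to 4 decimals) are 1 ± 2.6458i (modulus 2.8284). The spectral radius is the largest modulus: r(A) = sqrt(8) ≈ 2.8284. (Cross-check: r(A) ≤ ||A||_2 ≈ 4.5765; equality holds whenever A is normal, though it can also hold for some non-normal A.)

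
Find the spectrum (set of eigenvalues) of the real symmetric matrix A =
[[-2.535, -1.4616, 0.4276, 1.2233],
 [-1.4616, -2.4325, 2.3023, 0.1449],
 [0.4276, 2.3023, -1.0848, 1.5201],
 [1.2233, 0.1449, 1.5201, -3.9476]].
sigma(A) ≈ {-5, -1, 1} (-5 with multiplicity 2)

A is real symmetric, so its spectrum consists of real eigenvalues. Expanding the characteristic polynomial of the displayed matrix gives
  det(λ I - A) = p(λ) = λ^4 + (10)λ^3 + (24)λ^2 + (-10)λ + (-25).
Solving p(λ) = 0 yields eigenvalues ≈ -5, -5, -1, 1. (A is shown rounded to 4 decimals, so these recover the underlying integer eigenvalues to within that precision.)
Verification: the trace of A = -10 equals the sum of eigenvalues -10, and det(A) ≈ -25.0000 matches the eigenvalue product -25.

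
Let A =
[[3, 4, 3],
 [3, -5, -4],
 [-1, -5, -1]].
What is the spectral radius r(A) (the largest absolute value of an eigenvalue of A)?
r(A) ≈ 8.7814

The eigenvalues of A are the roots of its characteristic polynomial. With M = A (coefficients from the trace, the sum of principal 2x2 minors, and det A):
  p(λ) = det(λ I - M) = λ^3 + 3λ^2 - 42λ + 77.
No integer candidate from the rational root theorem (±divisors of 77) is a root, so the roots are irrational. The cubic discriminant is Δ = -30807 < 0, so there is one real root and a complex-conjugate pair. p(-9) = -31 and p(-8) = 93 have opposite signs, so a root lies in (-9, -8); Newton's method refines it to λ ≈ -8.7814. Dividing out (λ - (-8.7814)) leaves approximately λ^2 - 5.7814λ + 8.7685. For λ^2 - 5.7814λ + 8.7685 the discriminant is -1.6498. It is negative, so the remaining roots are the complex-conjugate pair λ ≈ 2.8907 ± 0.6422i. Their product equals the constant term, so |λ|^2 ≈ 8.7685 and |λ| ≈ 2.9612.
Thus the eigenvalues (to 4 decimals) are -8.7814 (modulus 8.7814); 2.8907 ± 0.6422i (modulus 2.9612). The spectral radius is the largest modulus: r(A) ≈ 8.7814. (Cross-check: r(A) ≤ ||A||_2 ≈ 9.3844; equality holds whenever A is normal, though it can also hold for some non-normal A.)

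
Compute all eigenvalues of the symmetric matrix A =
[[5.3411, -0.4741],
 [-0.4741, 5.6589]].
sigma(A) ≈ {5, 6}

A is real symmetric, so its spectrum consists of real eigenvalues. Expanding the characteristic polynomial of the displayed matrix gives
  det(λ I - A) = p(λ) = λ^2 + (-11)λ + (30).
Solving p(λ) = 0 yields eigenvalues ≈ 5, 6. (A is shown rounded to 4 decimals, so these recover the underlying integer eigenvalues to within that precision.)
Verification: the trace of A = 11 equals the sum of eigenvalues 11, and det(A) ≈ 30.0000 matches the eigenvalue product 30.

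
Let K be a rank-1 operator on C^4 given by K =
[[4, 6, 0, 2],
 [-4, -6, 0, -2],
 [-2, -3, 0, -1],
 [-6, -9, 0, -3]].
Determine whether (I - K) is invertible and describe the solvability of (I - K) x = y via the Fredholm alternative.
(I - K) is invertible (det(I - K) = 6 ≠ 0), so for every y in C^4 the equation (I - K) x = y has a unique solution.

K has rank 1, so it is an outer product K = u v^T: every row of K is a multiple of one row vector. Reading off the entries, u = (-2, 2, 1, 3) and v = (-2, -3, 0, -1) (row i of K equals u_i·v^T). A rank-one matrix u v^T satisfies K u = u (v·u) and kills the (3)-dimensional subspace v^⊥, so its characteristic polynomial is lambda^3 (lambda - v·u) with v·u = tr K = -5. Hence the eigenvalues of I - K are 1 (multiplicity 3) and 1 - (-5) = 6, so det(I - K) = 6. (Direct check: I - K =
[[-3, -6, 0, -2],
 [4, 7, 0, 2],
 [2, 3, 1, 1],
 [6, 9, 0, 4]]
has determinant 6.) The finite-dimensional Fredholm alternative says: either (I - K) is invertible, or ker(I - K) ≠ {0} and then range(I - K) = ker((I - K)^*)^⊥, with dim ker(I - K) = dim ker((I - K)^*). Since det(I - K) ≠ 0, 1 is not an eigenvalue of K and ker(I - K) = {0}, so we are in the first case: for every y there is a unique x = (I - K)^(-1) y. Explicitly, by the Sherman–Morrison formula, (I - u v^T)^(-1) = I + u v^T/(1 - v·u), i.e. (I - K)^(-1) = I + K/(6).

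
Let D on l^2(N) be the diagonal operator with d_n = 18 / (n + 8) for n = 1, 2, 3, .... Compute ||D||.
||D|| = 2 (attained at n = 1)

For D diagonal, ||D|| = sup_n |d_n| = sup_n 18/(n + 8). This is positive and strictly decreasing in n, so the supremum is attained at n = 1: d_1 = 18/(1 + 8) = 2. Hence ||D|| = 2.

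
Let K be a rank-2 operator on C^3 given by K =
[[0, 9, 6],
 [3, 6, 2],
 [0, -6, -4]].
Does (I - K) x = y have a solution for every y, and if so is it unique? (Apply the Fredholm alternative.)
(I - K) is invertible (det(I - K) = -40 ≠ 0), so for every y in C^3 the equation (I - K) x = y has a unique solution.

K has rank 2 and factors as K = U V^T = u1 v1^T + u2 v2^T with u1 = (0, -1, 0), v1 = (-3, 0, 2), u2 = (-3, -2, 2), v2 = (0, -3, -2) (multiplying out reproduces the displayed K). The nonzero eigenvalues of U V^T coincide with those of the 2 x 2 matrix G = V^T U = [[v1·u1, v1·u2], [v2·u1, v2·u2]] = [[0, 13], [3, 2]], and by the Sylvester determinant identity det(I_3 - U V^T) = det(I_2 - V^T U) = det([[1, -13], [-3, -1]]) = (1)(-1) - (-13)(-3) = -40. (Direct check: I - K =
[[1, -9, -6],
 [-3, -5, -2],
 [0, 6, 5]]
has determinant -40.) The finite-dimensional Fredholm alternative says: either (I - K) is invertible, or ker(I - K) ≠ {0} and then range(I - K) = ker((I - K)^*)^⊥, with dim ker(I - K) = dim ker((I - K)^*). Since det(I - K) ≠ 0, 1 is not an eigenvalue of K and ker(I - K) = {0}, so we are in the first case: for every y there is a unique x = (I - K)^(-1) y. (Explicitly, by the Woodbury identity, (I - U V^T)^(-1) = I + U (I_2 - G)^(-1) V^T.)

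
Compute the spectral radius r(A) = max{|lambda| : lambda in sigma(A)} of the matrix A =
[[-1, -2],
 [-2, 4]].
r(A) = (3 + sqrt(41))/2 ≈ 4.7016

The eigenvalues of A are the roots of its characteristic polynomial. With M = A (coefficients from the trace and determinant):
  p(λ) = det(λ I - M) = λ^2 - 3λ - 8.
For λ^2 - 3λ - 8 the discriminant is 41. It is nonnegative but not a perfect square, so the roots are real and irrational: λ = (3 ± sqrt(41))/2 ≈ 4.7016, -1.7016.
Thus the eigenvalues (to 4 decimals) are 4.7016 (modulus 4.7016); -1.7016 (modulus 1.7016). The spectral radius is the largest modulus: r(A) = (3 + sqrt(41))/2 ≈ 4.7016. (Cross-check: r(A) ≤ ||A||_2 ≈ 4.7016; equality holds whenever A is normal, though it can also hold for some non-normal A.)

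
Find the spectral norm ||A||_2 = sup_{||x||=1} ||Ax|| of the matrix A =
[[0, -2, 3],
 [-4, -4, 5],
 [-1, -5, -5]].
||A||_2 ≈ 8.2064 (= sqrt(largest eigenvalue of A^T A))

||A||_2 = sigma_max(A) = sqrt(lambda_max(A^T A)). Form the symmetric matrix M = A^T A =
[[17, 21, -15],
 [21, 45, -1],
 [-15, -1, 59]].
Its characteristic polynomial (trace, sum of principal 2x2 minors, determinant of M give the coefficients) is
  p(λ) = det(λ I - M) = λ^3 - 121λ^2 + 3756λ - 9604.
No integer candidate from the rational root theorem (±divisors of 9604) is a root, so the roots are irrational. The cubic discriminant is Δ = 2616307376 > 0, so there are three distinct real roots. p(2) = -2568 and p(3) = 602 have opposite signs, so a root lies in (2, 3); Newton's method refines it to λ ≈ 2.8045. p(50) = 696 and p(51) = -118 have opposite signs, so a root lies in (50, 51); Newton's method refines it to λ ≈ 50.8502. p(67) = -358 and p(68) = 732 have opposite signs, so a root lies in (67, 68); Newton's method refines it to λ ≈ 67.3453. Check (Vieta): the three roots sum to 121, matching tr M = 121.
So the eigenvalues of A^T A are ≈ 2.8045, 50.8502, 67.3453 (all ≥ 0, as they must be for A^T A). The largest is λ_max ≈ 67.3453, hence ||A||_2 = sqrt(λ_max) ≈ 8.2064.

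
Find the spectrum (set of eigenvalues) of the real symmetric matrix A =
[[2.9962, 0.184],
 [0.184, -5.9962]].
sigma(A) ≈ {-6, 3}

A is real symmetric, so its spectrum consists of real eigenvalues. Expanding the characteristic polynomial of the displayed matrix gives
  det(λ I - A) = p(λ) = λ^2 + (3)λ + (-18).
Solving p(λ) = 0 yields eigenvalues ≈ -6, 3. (A is shown rounded to 4 decimals, so these recover the underlying integer eigenvalues to within that precision.)
Verification: the trace of A = -3 equals the sum of eigenvalues -3, and det(A) ≈ -17.9997 matches the eigenvalue product -18.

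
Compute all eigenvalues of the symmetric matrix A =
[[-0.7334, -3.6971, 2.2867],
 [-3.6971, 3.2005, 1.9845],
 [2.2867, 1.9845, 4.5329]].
sigma(A) ≈ {-4, 5, 6}

A is real symmetric, so its spectrum consists of real eigenvalues. Expanding the characteristic polynomial of the displayed matrix gives
  det(λ I - A) = p(λ) = λ^3 + (-7)λ^2 + (-14)λ + (120).
Solving p(λ) = 0 yields eigenvalues ≈ -4, 5, 6. (A is shown rounded to 4 decimals, so these recover the underlying integer eigenvalues to within that precision.)
Verification: the trace of A = 7 equals the sum of eigenvalues 7, and det(A) ≈ -119.9997 matches the eigenvalue product -120.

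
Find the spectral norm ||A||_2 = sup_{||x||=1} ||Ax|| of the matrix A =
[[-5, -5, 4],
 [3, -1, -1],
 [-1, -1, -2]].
||A||_2 ≈ 8.3318 (= sqrt(largest eigenvalue of A^T A))

||A||_2 = sigma_max(A) = sqrt(lambda_max(A^T A)). Form the symmetric matrix M = A^T A =
[[35, 23, -21],
 [23, 27, -17],
 [-21, -17, 21]].
Its characteristic polynomial (trace, sum of principal 2x2 minors, determinant of M give the coefficients) is
  p(λ) = det(λ I - M) = λ^3 - 83λ^2 + 988λ - 3136.
No integer candidate from the rational root theorem (±divisors of 3136) is a root, so the roots are irrational. The cubic discriminant is Δ = 57869200 > 0, so there are three distinct real roots. p(5) = -146 and p(6) = 20 have opposite signs, so a root lies in (5, 6); Newton's method refines it to λ ≈ 5.8209. p(7) = 56 and p(8) = -32 have opposite signs, so a root lies in (7, 8); Newton's method refines it to λ ≈ 7.7609. p(69) = -1618 and p(70) = 2324 have opposite signs, so a root lies in (69, 70); Newton's method refines it to λ ≈ 69.4182. Check (Vieta): the three roots sum to 83, matching tr M = 83.
So the eigenvalues of A^T A are ≈ 5.8209, 7.7609, 69.4182 (all ≥ 0, as they must be for A^T A). The largest is λ_max ≈ 69.4182, hence ||A||_2 = sqrt(λ_max) ≈ 8.3318.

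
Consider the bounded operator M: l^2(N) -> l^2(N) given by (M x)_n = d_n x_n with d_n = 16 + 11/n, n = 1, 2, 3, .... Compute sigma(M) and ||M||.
sigma(M) = {16 + 11/n : n ≥ 1} ∪ {16}; ||M|| = 27

A bounded diagonal operator on l^2 with diagonal entries d_n has spectrum equal to the closure of {d_n : n ≥ 1}: every d_n is an eigenvalue (with eigenvector e_n), so {d_n} ⊂ sigma(M); the spectrum is closed, so its closure is too; and for lambda not in the closure, (M - lambda I) has bounded inverse (the diagonal entries 1/(d_n - lambda) are bounded). For our sequence d_n = 16 + 11/n, n = 1, 2, 3, ...:
  - {d_n} = {16 + 11/n : n ≥ 1}; the only limit point is 16
  - closure = {16 + 11/n : n ≥ 1} ∪ {16}
For the norm: a diagonal operator has ||M|| = sup_n |d_n|. Here d_n = 16 + 11/n is positive and decreasing, so sup_n |d_n| = d_1 = 16 + 11 = 27. So ||M|| = 27.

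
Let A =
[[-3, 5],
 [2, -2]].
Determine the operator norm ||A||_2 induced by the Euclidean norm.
||A||_2 = sqrt((42 + sqrt(1700))/2) ≈ 6.451 (= sqrt(largest eigenvalue of A^T A))

||A||_2 = sigma_max(A) = sqrt(lambda_max(A^T A)). Form the symmetric matrix M = A^T A =
[[13, -19],
 [-19, 29]].
Its characteristic polynomial (trace, determinant of M give the coefficients) is
  p(λ) = det(λ I - M) = λ^2 - 42λ + 16.
For λ^2 - 42λ + 16 the discriminant is 1700. It is nonnegative but not a perfect square, so the roots are real and irrational: λ = (42 ± sqrt(1700))/2 ≈ 41.6155, 0.3845.
So the eigenvalues of A^T A are ≈ 0.3845, 41.6155 (all ≥ 0, as they must be for A^T A). The largest is λ_max = (42 + sqrt(1700))/2 ≈ 41.6155, hence ||A||_2 = sqrt(λ_max) = sqrt((42 + sqrt(1700))/2) ≈ 6.451.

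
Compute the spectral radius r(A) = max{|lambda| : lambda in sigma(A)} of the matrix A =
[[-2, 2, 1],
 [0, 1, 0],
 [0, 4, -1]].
r(A) = 2

The eigenvalues of A are the roots of its characteristic polynomial. With M = A (coefficients from the trace, the sum of principal 2x2 minors, and det A):
  p(λ) = det(λ I - M) = λ^3 + 2λ^2 - λ - 2.
By the rational root theorem any rational root is an integer divisor of 2. Testing λ = 1: p(1) = 1 + 2 - 1 - 2 = 0, so λ = 1 is a root. Dividing out (λ - 1) leaves p(λ) = (λ - 1)(λ^2 + 3λ + 2). For λ^2 + 3λ + 2 the discriminant is 1. It is a perfect square (1^2), so the roots are rational: λ = (-3 ± 1)/2 = -1, -2.
Thus the eigenvalues (to 4 decimals) are -1 (modulus 1); -2 (modulus 2); 1 (modulus 1). The spectral radius is the largest modulus: r(A) = 2. (Cross-check: r(A) ≤ ||A||_2 ≈ 4.6916; equality holds whenever A is normal, though it can also hold for some non-normal A.)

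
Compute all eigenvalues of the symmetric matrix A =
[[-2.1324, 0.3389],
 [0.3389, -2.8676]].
sigma(A) ≈ {-3, -2}

A is real symmetric, so its spectrum consists of real eigenvalues. Expanding the characteristic polynomial of the displayed matrix gives
  det(λ I - A) = p(λ) = λ^2 + (5)λ + (6).
Solving p(λ) = 0 yields eigenvalues ≈ -3, -2. (A is shown rounded to 4 decimals, so these recover the underlying integer eigenvalues to within that precision.)
Verification: the trace of A = -5 equals the sum of eigenvalues -5, and det(A) ≈ 6.0000 matches the eigenvalue product 6.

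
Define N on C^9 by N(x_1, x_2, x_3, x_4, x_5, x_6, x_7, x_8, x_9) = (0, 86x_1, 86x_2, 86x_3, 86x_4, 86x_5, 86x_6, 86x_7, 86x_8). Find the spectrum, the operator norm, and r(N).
sigma(N) = {0}; ||N|| = 86; r(N) = 0. (N is nilpotent with N^9 = 0.)

On C^9, N is a strictly lower-triangular matrix with 86 on the subdiagonal and zeros elsewhere, so its characteristic polynomial is lambda^9 and every eigenvalue is 0: sigma(N) = {0}. For the operator norm, N e_i = 86e_{i+1} for i = 1, ..., 8 and N e_9 = 0, so the singular values of N are 86 (with multiplicity 8) and 0; hence ||N|| = 86. The spectral radius r(N) = max|lambda| = 0. Note ||N|| > r(N) — characteristic of non-normal nilpotent operators. Indeed N^9 = 0.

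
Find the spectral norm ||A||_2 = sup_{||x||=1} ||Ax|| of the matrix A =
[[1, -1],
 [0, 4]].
||A||_2 = sqrt((18 + sqrt(260))/2) ≈ 4.1306 (= sqrt(largest eigenvalue of A^T A))

||A||_2 = sigma_max(A) = sqrt(lambda_max(A^T A)). Form the symmetric matrix M = A^T A =
[[1, -1],
 [-1, 17]].
Its characteristic polynomial (trace, determinant of M give the coefficients) is
  p(λ) = det(λ I - M) = λ^2 - 18λ + 16.
For λ^2 - 18λ + 16 the discriminant is 260. It is nonnegative but not a perfect square, so the roots are real and irrational: λ = (18 ± sqrt(260))/2 ≈ 17.0623, 0.9377.
So the eigenvalues of A^T A are ≈ 0.9377, 17.0623 (all ≥ 0, as they must be for A^T A). The largest is λ_max = (18 + sqrt(260))/2 ≈ 17.0623, hence ||A||_2 = sqrt(λ_max) = sqrt((18 + sqrt(260))/2) ≈ 4.1306.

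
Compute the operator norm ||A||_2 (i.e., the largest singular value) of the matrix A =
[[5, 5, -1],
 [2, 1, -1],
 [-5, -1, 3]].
||A||_2 ≈ 9.1008 (= sqrt(largest eigenvalue of A^T A))

||A||_2 = sigma_max(A) = sqrt(lambda_max(A^T A)). Form the symmetric matrix M = A^T A =
[[54, 32, -22],
 [32, 27, -9],
 [-22, -9, 11]].
Its characteristic polynomial (trace, sum of principal 2x2 minors, determinant of M give the coefficients) is
  p(λ) = det(λ I - M) = λ^3 - 92λ^2 + 760λ - 4.
No integer candidate from the rational root theorem (±divisors of 4) is a root, so the roots are irrational. The cubic discriminant is Δ = 3125477200 > 0, so there are three distinct real roots. p(0) = -4 and p(1) = 665 have opposite signs, so a root lies in (0, 1); Newton's method refines it to λ ≈ 0.0053. p(9) = 113 and p(10) = -604 have opposite signs, so a root lies in (9, 10); Newton's method refines it to λ ≈ 9.1702. p(82) = -4924 and p(83) = 1075 have opposite signs, so a root lies in (82, 83); Newton's method refines it to λ ≈ 82.8246. Check (Vieta): the three roots sum to 92, matching tr M = 92.
So the eigenvalues of A^T A are ≈ 0.0053, 9.1702, 82.8246 (all ≥ 0, as they must be for A^T A). The largest is λ_max ≈ 82.8246, hence ||A||_2 = sqrt(λ_max) ≈ 9.1008.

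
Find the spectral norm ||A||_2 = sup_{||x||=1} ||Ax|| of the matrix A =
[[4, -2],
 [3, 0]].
||A||_2 = sqrt((29 + sqrt(697))/2) ≈ 5.2631 (= sqrt(largest eigenvalue of A^T A))

||A||_2 = sigma_max(A) = sqrt(lambda_max(A^T A)). Form the symmetric matrix M = A^T A =
[[25, -8],
 [-8, 4]].
Its characteristic polynomial (trace, determinant of M give the coefficients) is
  p(λ) = det(λ I - M) = λ^2 - 29λ + 36.
For λ^2 - 29λ + 36 the discriminant is 697. It is nonnegative but not a perfect square, so the roots are real and irrational: λ = (29 ± sqrt(697))/2 ≈ 27.7004, 1.2996.
So the eigenvalues of A^T A are ≈ 1.2996, 27.7004 (all ≥ 0, as they must be for A^T A). The largest is λ_max = (29 + sqrt(697))/2 ≈ 27.7004, hence ||A||_2 = sqrt(λ_max) = sqrt((29 + sqrt(697))/2) ≈ 5.2631.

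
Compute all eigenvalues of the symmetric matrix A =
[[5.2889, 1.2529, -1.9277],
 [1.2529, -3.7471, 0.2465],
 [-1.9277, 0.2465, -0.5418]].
sigma(A) ≈ {-4, -1, 6}

A is real symmetric, so its spectrum consists of real eigenvalues. Expanding the characteristic polynomial of the displayed matrix gives
  det(λ I - A) = p(λ) = λ^3 + (-1)λ^2 + (-26)λ + (-24).
Solving p(λ) = 0 yields eigenvalues ≈ -4, -1, 6. (A is shown rounded to 4 decimals, so these recover the underlying integer eigenvalues to within that precision.)
Verification: the trace of A = 1 equals the sum of eigenvalues 1, and det(A) ≈ 24.0002 matches the eigenvalue product 24.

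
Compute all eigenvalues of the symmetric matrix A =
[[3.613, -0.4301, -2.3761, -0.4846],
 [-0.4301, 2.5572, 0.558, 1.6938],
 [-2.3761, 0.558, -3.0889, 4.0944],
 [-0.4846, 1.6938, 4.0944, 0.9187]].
sigma(A) ≈ {-6, 1, 3, 6}

A is real symmetric, so its spectrum consists of real eigenvalues. Expanding the characteristic polynomial of the displayed matrix gives
  det(λ I - A) = p(λ) = λ^4 + (-4)λ^3 + (-33)λ^2 + (143.9959)λ + (-107.9942).
Solving p(λ) = 0 yields eigenvalues ≈ -6, 1, 3, 6. (A is shown rounded to 4 decimals, so these recover the underlying integer eigenvalues to within that precision.)
Verification: the trace of A = 4 equals the sum of eigenvalues 4, and det(A) ≈ -107.9942 matches the eigenvalue product -108.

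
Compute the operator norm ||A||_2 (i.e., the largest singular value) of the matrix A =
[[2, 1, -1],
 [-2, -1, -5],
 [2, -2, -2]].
||A||_2 ≈ 5.7548 (= sqrt(largest eigenvalue of A^T A))

||A||_2 = sigma_max(A) = sqrt(lambda_max(A^T A)). Form the symmetric matrix M = A^T A =
[[12, 0, 4],
 [0, 6, 8],
 [4, 8, 30]].
Its characteristic polynomial (trace, sum of principal 2x2 minors, determinant of M give the coefficients) is
  p(λ) = det(λ I - M) = λ^3 - 48λ^2 + 532λ - 1296.
No integer candidate from the rational root theorem (±divisors of 1296) is a root, so the roots are irrational. The cubic discriminant is Δ = 26857472 > 0, so there are three distinct real roots. p(3) = -105 and p(4) = 128 have opposite signs, so a root lies in (3, 4); Newton's method refines it to λ ≈ 3.4116. p(11) = 79 and p(12) = -96 have opposite signs, so a root lies in (11, 12); Newton's method refines it to λ ≈ 11.4707. p(33) = -75 and p(34) = 608 have opposite signs, so a root lies in (33, 34); Newton's method refines it to λ ≈ 33.1177. Check (Vieta): the three roots sum to 48, matching tr M = 48.
So the eigenvalues of A^T A are ≈ 3.4116, 11.4707, 33.1177 (all ≥ 0, as they must be for A^T A). The largest is λ_max ≈ 33.1177, hence ||A||_2 = sqrt(λ_max) ≈ 5.7548.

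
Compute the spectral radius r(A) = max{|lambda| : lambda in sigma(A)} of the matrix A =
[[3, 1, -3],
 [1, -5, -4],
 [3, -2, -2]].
r(A) ≈ 6.6348

The eigenvalues of A are the roots of its characteristic polynomial. With M = A (coefficients from the trace, the sum of principal 2x2 minors, and det A):
  p(λ) = det(λ I - M) = λ^3 + 4λ^2 - 11λ + 43.
No integer candidate from the rational root theorem (±divisors of 43) is a root, so the roots are irrational. The cubic discriminant is Δ = -87727 < 0, so there is one real root and a complex-conjugate pair. p(-7) = -27 and p(-6) = 37 have opposite signs, so a root lies in (-7, -6); Newton's method refines it to λ ≈ -6.6348. Dividing out (λ - (-6.6348)) leaves approximately λ^2 - 2.6348λ + 6.481. For λ^2 - 2.6348λ + 6.481 the discriminant is -18.9821. It is negative, so the remaining roots are the complex-conjugate pair λ ≈ 1.3174 ± 2.1784i. Their product equals the constant term, so |λ|^2 ≈ 6.481 and |λ| ≈ 2.5458.
Thus the eigenvalues (to 4 decimals) are -6.6348 (modulus 6.6348); 1.3174 ± 2.1784i (modulus 2.5458). The spectral radius is the largest modulus: r(A) ≈ 6.6348. (Cross-check: r(A) ≤ ||A||_2 ≈ 7.7242; equality holds whenever A is normal, though it can also hold for some non-normal A.)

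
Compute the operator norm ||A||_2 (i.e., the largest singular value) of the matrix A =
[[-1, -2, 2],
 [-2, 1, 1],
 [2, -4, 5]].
||A||_2 ≈ 7.1541 (= sqrt(largest eigenvalue of A^T A))

||A||_2 = sigma_max(A) = sqrt(lambda_max(A^T A)). Form the symmetric matrix M = A^T A =
[[9, -8, 6],
 [-8, 21, -23],
 [6, -23, 30]].
Its characteristic polynomial (trace, sum of principal 2x2 minors, determinant of M give the coefficients) is
  p(λ) = det(λ I - M) = λ^3 - 60λ^2 + 460λ - 441.
No integer candidate from the rational root theorem (±divisors of 441) is a root, so the roots are irrational. The cubic discriminant is Δ = 205229813 > 0, so there are three distinct real roots. p(1) = -40 and p(2) = 247 have opposite signs, so a root lies in (1, 2); Newton's method refines it to λ ≈ 1.119. p(7) = 182 and p(8) = -89 have opposite signs, so a root lies in (7, 8); Newton's method refines it to λ ≈ 7.7005. p(51) = -390 and p(52) = 1847 have opposite signs, so a root lies in (51, 52); Newton's method refines it to λ ≈ 51.1806. Check (Vieta): the three roots sum to 60, matching tr M = 60.
So the eigenvalues of A^T A are ≈ 1.119, 7.7005, 51.1806 (all ≥ 0, as they must be for A^T A). The largest is λ_max ≈ 51.1806, hence ||A||_2 = sqrt(λ_max) ≈ 7.1541.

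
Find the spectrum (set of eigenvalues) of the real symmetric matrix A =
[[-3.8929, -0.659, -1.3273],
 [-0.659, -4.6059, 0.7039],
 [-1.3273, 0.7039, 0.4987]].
sigma(A) ≈ {-5, -4, 1}

A is real symmetric, so its spectrum consists of real eigenvalues. Expanding the characteristic polynomial of the displayed matrix gives
  det(λ I - A) = p(λ) = λ^3 + (8)λ^2 + (11)λ + (-20).
Solving p(λ) = 0 yields eigenvalues ≈ -5, -4, 1. (A is shown rounded to 4 decimals, so these recover the underlying integer eigenvalues to within that precision.)
Verification: the trace of A = -8 equals the sum of eigenvalues -8, and det(A) ≈ 19.9998 matches the eigenvalue product 20.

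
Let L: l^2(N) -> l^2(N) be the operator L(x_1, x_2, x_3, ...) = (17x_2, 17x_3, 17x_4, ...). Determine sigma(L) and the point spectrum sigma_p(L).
sigma(L) = closed disk {z in C : |z| ≤ 17}; sigma_p(L) = open disk {z in C : |z| < 17}

Note L = 17·V where V is the unit left shift (V x)_k = x_{k+1}; so sigma(L) = 17·sigma(V) and ||L|| = 17||V||. ||L x||^2 = 289sum_{k≥2} |x_k|^2 ≤ 289||x||^2, with equality on {x : x_1 = 0}, so ||L|| = 17. For any lambda with |lambda| < 17, set r = lambda/17 (|r| < 1); the vector x = (1, r, r^2, ...) is in l^2 and satisfies L x = 17(r, r^2, ...) = lambda x, so lambda is an eigenvalue. On the boundary |lambda| = 17 the geometric series diverges, so no l^2 eigenvector exists, but these lambda lie in the approximate point spectrum. Hence sigma(L) is the closed disk of radius 17 and sigma_p(L) is the open disk.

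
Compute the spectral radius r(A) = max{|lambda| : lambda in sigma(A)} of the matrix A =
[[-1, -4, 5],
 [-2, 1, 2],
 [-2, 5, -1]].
r(A) ≈ 3.753

The eigenvalues of A are the roots of its characteristic polynomial. With M = A (coefficients from the trace, the sum of principal 2x2 minors, and det A):
  p(λ) = det(λ I - M) = λ^3 + λ^2 - 9λ + 5.
No integer candidate from the rational root theorem (±divisors of 5) is a root, so the roots are irrational. The cubic discriminant is Δ = 1492 > 0, so there are three distinct real roots. p(-4) = -7 and p(-3) = 14 have opposite signs, so a root lies in (-4, -3); Newton's method refines it to λ ≈ -3.753. p(0) = 5 and p(1) = -2 have opposite signs, so a root lies in (0, 1); Newton's method refines it to λ ≈ 0.6265. p(2) = -1 and p(3) = 14 have opposite signs, so a root lies in (2, 3); Newton's method refines it to λ ≈ 2.1266. Check (Vieta): the three roots sum to -1, matching tr M = -1.
Thus the eigenvalues (to 4 decimals) are -3.753 (modulus 3.753); 0.6265 (modulus 0.6265); 2.1266 (modulus 2.1266). The spectral radius is the largest modulus: r(A) ≈ 3.753. (Cross-check: r(A) ≤ ||A||_2 ≈ 7.7367; equality holds whenever A is normal, though it can also hold for some non-normal A.)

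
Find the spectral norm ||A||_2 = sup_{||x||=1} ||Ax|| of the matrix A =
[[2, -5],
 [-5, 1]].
||A||_2 = sqrt((55 + sqrt(909))/2) ≈ 6.5249 (= sqrt(largest eigenvalue of A^T A))

||A||_2 = sigma_max(A) = sqrt(lambda_max(A^T A)). Form the symmetric matrix M = A^T A =
[[29, -15],
 [-15, 26]].
Its characteristic polynomial (trace, determinant of M give the coefficients) is
  p(λ) = det(λ I - M) = λ^2 - 55λ + 529.
For λ^2 - 55λ + 529 the discriminant is 909. It is nonnegative but not a perfect square, so the roots are real and irrational: λ = (55 ± sqrt(909))/2 ≈ 42.5748, 12.4252.
So the eigenvalues of A^T A are ≈ 12.4252, 42.5748 (all ≥ 0, as they must be for A^T A). The largest is λ_max = (55 + sqrt(909))/2 ≈ 42.5748, hence ||A||_2 = sqrt(λ_max) = sqrt((55 + sqrt(909))/2) ≈ 6.5249.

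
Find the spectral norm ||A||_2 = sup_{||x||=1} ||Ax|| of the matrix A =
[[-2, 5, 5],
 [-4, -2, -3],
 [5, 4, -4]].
||A||_2 ≈ 8.1067 (= sqrt(largest eigenvalue of A^T A))

||A||_2 = sigma_max(A) = sqrt(lambda_max(A^T A)). Form the symmetric matrix M = A^T A =
[[45, 18, -18],
 [18, 45, 15],
 [-18, 15, 50]].
Its characteristic polynomial (trace, sum of principal 2x2 minors, determinant of M give the coefficients) is
  p(λ) = det(λ I - M) = λ^3 - 140λ^2 + 5652λ - 50625.
No integer candidate from the rational root theorem (±divisors of 50625) is a root, so the roots are irrational. The cubic discriminant is Δ = 104980293 > 0, so there are three distinct real roots. p(12) = -1233 and p(13) = 1388 have opposite signs, so a root lies in (12, 13); Newton's method refines it to λ ≈ 12.4607. p(61) = 188 and p(62) = -33 have opposite signs, so a root lies in (61, 62); Newton's method refines it to λ ≈ 61.8209. p(65) = -120 and p(66) = 63 have opposite signs, so a root lies in (65, 66); Newton's method refines it to λ ≈ 65.7184. Check (Vieta): the three roots sum to 140, matching tr M = 140.
So the eigenvalues of A^T A are ≈ 12.4607, 61.8209, 65.7184 (all ≥ 0, as they must be for A^T A). The largest is λ_max ≈ 65.7184, hence ||A||_2 = sqrt(λ_max) ≈ 8.1067.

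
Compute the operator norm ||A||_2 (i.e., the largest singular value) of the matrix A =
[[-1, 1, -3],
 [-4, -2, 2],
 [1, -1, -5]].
||A||_2 = sqrt((46 + sqrt(1540))/2) ≈ 6.5285 (= sqrt(largest eigenvalue of A^T A))

||A||_2 = sigma_max(A) = sqrt(lambda_max(A^T A)). Form the symmetric matrix M = A^T A =
[[18, 6, -10],
 [6, 6, -2],
 [-10, -2, 38]].
Its characteristic polynomial (trace, sum of principal 2x2 minors, determinant of M give the coefficients) is
  p(λ) = det(λ I - M) = λ^3 - 62λ^2 + 880λ - 2304.
By the rational root theorem any rational root is an integer divisor of 2304. Testing λ = 16: p(16) = 4096 - 15872 + 14080 - 2304 = 0, so λ = 16 is a root. Dividing out (λ - 16) leaves p(λ) = (λ - 16)(λ^2 - 46λ + 144). For λ^2 - 46λ + 144 the discriminant is 1540. It is nonnegative but not a perfect square, so the roots are real and irrational: λ = (46 ± sqrt(1540))/2 ≈ 42.6214, 3.3786.
So the eigenvalues of A^T A are ≈ 3.3786, 16, 42.6214 (all ≥ 0, as they must be for A^T A). The largest is λ_max = (46 + sqrt(1540))/2 ≈ 42.6214, hence ||A||_2 = sqrt(λ_max) = sqrt((46 + sqrt(1540))/2) ≈ 6.5285.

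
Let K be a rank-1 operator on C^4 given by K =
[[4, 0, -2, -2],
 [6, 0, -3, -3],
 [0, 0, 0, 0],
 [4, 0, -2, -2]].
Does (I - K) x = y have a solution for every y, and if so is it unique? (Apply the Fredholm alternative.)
(I - K) is invertible (det(I - K) = -1 ≠ 0), so for every y in C^4 the equation (I - K) x = y has a unique solution.

K has rank 1, so it is an outer product K = u v^T: every row of K is a multiple of one row vector. Reading off the entries, u = (2, 3, 0, 2) and v = (2, 0, -1, -1) (row i of K equals u_i·v^T). A rank-one matrix u v^T satisfies K u = u (v·u) and kills the (3)-dimensional subspace v^⊥, so its characteristic polynomial is lambda^3 (lambda - v·u) with v·u = tr K = 2. Hence the eigenvalues of I - K are 1 (multiplicity 3) and 1 - (2) = -1, so det(I - K) = -1. (Direct check: I - K =
[[-3, 0, 2, 2],
 [-6, 1, 3, 3],
 [0, 0, 1, 0],
 [-4, 0, 2, 3]]
has determinant -1.) The finite-dimensional Fredholm alternative says: either (I - K) is invertible, or ker(I - K) ≠ {0} and then range(I - K) = ker((I - K)^*)^⊥, with dim ker(I - K) = dim ker((I - K)^*). Since det(I - K) ≠ 0, 1 is not an eigenvalue of K and ker(I - K) = {0}, so we are in the first case: for every y there is a unique x = (I - K)^(-1) y. Explicitly, by the Sherman–Morrison formula, (I - u v^T)^(-1) = I + u v^T/(1 - v·u), i.e. (I - K)^(-1) = I - K.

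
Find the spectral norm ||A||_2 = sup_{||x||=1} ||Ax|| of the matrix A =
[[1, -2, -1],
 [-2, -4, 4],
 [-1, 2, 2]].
||A||_2 ≈ 6.0187 (= sqrt(largest eigenvalue of A^T A))

||A||_2 = sigma_max(A) = sqrt(lambda_max(A^T A)). Form the symmetric matrix M = A^T A =
[[6, 4, -11],
 [4, 24, -10],
 [-11, -10, 21]].
Its characteristic polynomial (trace, sum of principal 2x2 minors, determinant of M give the coefficients) is
  p(λ) = det(λ I - M) = λ^3 - 51λ^2 + 537λ - 64.
No integer candidate from the rational root theorem (±divisors of 64) is a root, so the roots are irrational. The cubic discriminant is Δ = 128111733 > 0, so there are three distinct real roots. p(0) = -64 and p(1) = 423 have opposite signs, so a root lies in (0, 1); Newton's method refines it to λ ≈ 0.1206. p(14) = 202 and p(15) = -109 have opposite signs, so a root lies in (14, 15); Newton's method refines it to λ ≈ 14.6549. p(36) = -172 and p(37) = 639 have opposite signs, so a root lies in (36, 37); Newton's method refines it to λ ≈ 36.2246. Check (Vieta): the three roots sum to 51, matching tr M = 51.
So the eigenvalues of A^T A are ≈ 0.1206, 14.6549, 36.2246 (all ≥ 0, as they must be for A^T A). The largest is λ_max ≈ 36.2246, hence ||A||_2 = sqrt(λ_max) ≈ 6.0187.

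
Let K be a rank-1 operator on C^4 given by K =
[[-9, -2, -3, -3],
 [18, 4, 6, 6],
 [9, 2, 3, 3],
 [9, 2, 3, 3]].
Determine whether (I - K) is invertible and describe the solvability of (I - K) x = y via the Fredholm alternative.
(I - K) is singular (det(I - K) = 0, i.e. 1 ∈ sigma(K)). (I - K) x = y is solvable iff y ⊥ ker((I - K)^*) = span{(-9, -2, -3, -3)}, i.e. iff -9y_1 - 2y_2 - 3y_3 - 3y_4 = 0. When solvable, the solutions are x = y + c·(1, -2, -1, -1), c arbitrary (ker(I - K) = span{(1, -2, -1, -1)}, dimension 1).

K has rank 1, so it is an outer product K = u v^T: every row of K is a multiple of one row vector. Reading off the entries, u = (1, -2, -1, -1) and v = (-9, -2, -3, -3) (row i of K equals u_i·v^T). A rank-one matrix u v^T satisfies K u = u (v·u) and kills the (3)-dimensional subspace v^⊥, so its characteristic polynomial is lambda^3 (lambda - v·u) with v·u = tr K = 1. Hence the eigenvalues of I - K are 1 (multiplicity 3) and 1 - (1) = 0, so det(I - K) = 0. (Direct check: I - K =
[[10, 2, 3, 3],
 [-18, -3, -6, -6],
 [-9, -2, -2, -3],
 [-9, -2, -3, -2]]
has determinant 0.) So 1 is an eigenvalue of K and (I - K) is not invertible. The finite-dimensional Fredholm alternative says: either (I - K) is invertible, or ker(I - K) ≠ {0} and then range(I - K) = ker((I - K)^*)^⊥, with dim ker(I - K) = dim ker((I - K)^*). We are in the second case, so we need both kernels. Kernel of I - K: (I - K) u = u - u (v·u) = u - u = 0, so ker(I - K) = span{u} = span{(1, -2, -1, -1)} (it is exactly 1-dimensional because rank(I - K) = 3). Kernel of the adjoint: K is real, so (I - K)^* = I - K^T = I - v u^T, and (I - v u^T) v = v - v (u·v) = 0; hence ker((I - K)^*) = span{v} = span{(-9, -2, -3, -3)}. Therefore (I - K) x = y is solvable iff <y, v> = 0, i.e. iff -9y_1 - 2y_2 - 3y_3 - 3y_4 = 0. When this holds, K y = u (v·y) = 0, so (I - K) y = y and x = y is a particular solution; the full solution set is the line x = y + c·u = y + c·(1, -2, -1, -1), c ∈ C.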